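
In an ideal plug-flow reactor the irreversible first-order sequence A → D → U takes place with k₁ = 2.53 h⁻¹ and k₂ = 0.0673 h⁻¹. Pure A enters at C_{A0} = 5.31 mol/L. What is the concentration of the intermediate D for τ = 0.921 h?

Solving the coupled first-order balances gives C_D(τ) = [k₁/(k₂−k₁)]·C_{A0}·(e^(−k₁τ) − e^(−k₂τ)).
e^(−k₁τ) = e^(−2.53×0.921) = e^(−2.330) = 0.09728; e^(−k₂τ) = e^(−0.06198) = 0.9399.
C_D = 2.53×5.31/(0.0673−2.53) × (0.09728−0.9399) = (-5.455)×(-0.8426) = 4.597 mol/L.

4.60 mol/L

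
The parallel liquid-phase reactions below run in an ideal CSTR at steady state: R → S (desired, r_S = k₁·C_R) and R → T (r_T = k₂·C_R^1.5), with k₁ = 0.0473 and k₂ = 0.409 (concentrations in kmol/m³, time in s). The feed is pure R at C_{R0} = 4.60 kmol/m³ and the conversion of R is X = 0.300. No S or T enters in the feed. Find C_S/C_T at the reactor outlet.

0.0644

Exit C_R = C_{R0}(1−X) = 4.60×0.700 = 3.220 kmol/m³.
In a CSTR the entire volume is at exit conditions, so r_S = 0.0473×3.220 = 0.1523 and r_T = 0.409×3.220^1.5 = 2.363.
Overall selectivity = C_S/C_T = r_Sτ/(r_Tτ) = r_S/r_T = 0.0644.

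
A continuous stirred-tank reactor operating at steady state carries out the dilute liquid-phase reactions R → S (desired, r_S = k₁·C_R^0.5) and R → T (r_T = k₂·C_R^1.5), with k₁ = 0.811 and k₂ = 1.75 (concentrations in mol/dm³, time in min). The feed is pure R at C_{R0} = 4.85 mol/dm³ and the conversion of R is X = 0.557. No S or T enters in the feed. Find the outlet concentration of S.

Exit C_R = C_{R0}(1−X) = 4.85×0.443 = 2.149 mol/dm³.
In a CSTR the entire volume is at exit conditions, so r_S = 0.811×2.149^0.5 = 1.189 and r_T = 1.75×2.149^1.5 = 5.511.
Fraction of consumed R going to S: r_S/(r_S+r_T) = 0.1774.
C_S = 0.1774·C_{R0}·X = 0.1774×4.85×0.557 = 0.479 mol/dm³.

0.479 mol/dm³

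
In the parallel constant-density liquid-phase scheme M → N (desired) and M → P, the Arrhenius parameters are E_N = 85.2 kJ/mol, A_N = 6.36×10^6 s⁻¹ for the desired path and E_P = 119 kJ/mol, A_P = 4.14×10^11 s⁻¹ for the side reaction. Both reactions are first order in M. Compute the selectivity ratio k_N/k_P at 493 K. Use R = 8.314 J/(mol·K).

0.0586

k_N/k_P = (A_N/A_P)·exp[−(E_N−E_P)/(RT)] = (A_N/A_P)·exp[(E_P−E_N)/(RT)].
(E_P−E_N)/(RT) = (119−85.2)×10³/(8.314×493) = 33800/4099 = 8.246.
k_N/k_P = (6.36×10^6/4.14×10^11)·exp(8.246) = 1.536×10^-5 × 3814 = 0.0586.
Since E_N < E_P, lowering the temperature improves selectivity toward N.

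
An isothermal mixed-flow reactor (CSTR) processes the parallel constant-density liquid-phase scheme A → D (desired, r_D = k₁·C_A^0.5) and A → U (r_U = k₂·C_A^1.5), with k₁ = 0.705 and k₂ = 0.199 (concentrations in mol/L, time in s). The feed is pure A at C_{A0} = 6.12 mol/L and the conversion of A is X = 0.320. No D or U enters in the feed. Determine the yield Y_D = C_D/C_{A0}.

Exit C_A = C_{A0}(1−X) = 6.12×0.680 = 4.162 mol/L.
A CSTR operates uniformly at the exit composition, giving r_D = 1.438 and r_U = 1.689 (each k·C_A^n at C_A = 4.162).
Fraction of consumed A going to D: r_D/(r_D+r_U) = 0.4598.
C_D = 0.4598·C_{A0}·X = 0.4598×6.12×0.320 = 0.901 mol/L; Y_D = C_D/C_{A0} = 0.147.

0.147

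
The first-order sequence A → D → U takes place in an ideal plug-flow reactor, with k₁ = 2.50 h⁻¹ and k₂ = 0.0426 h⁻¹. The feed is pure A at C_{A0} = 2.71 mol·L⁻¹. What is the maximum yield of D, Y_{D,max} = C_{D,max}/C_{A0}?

For a first-order series the maximum intermediate yield is C_{D,max}/C_{A0} = (k₁/k₂)^[k₂/(k₂−k₁)].
= (2.50/0.0426)^(0.0426/(0.0426−2.50)) = (58.69)^(-0.01734) = 0.9318.

0.932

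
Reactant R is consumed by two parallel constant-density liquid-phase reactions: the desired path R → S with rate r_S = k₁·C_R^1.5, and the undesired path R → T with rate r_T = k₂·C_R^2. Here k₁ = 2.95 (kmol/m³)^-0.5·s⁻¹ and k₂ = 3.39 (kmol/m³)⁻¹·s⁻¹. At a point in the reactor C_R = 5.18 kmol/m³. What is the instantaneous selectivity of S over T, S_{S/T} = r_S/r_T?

0.382

S_{S/T} = r_S/r_T = (k₁·C_R^1.5)/(k₂·C_R^2) = (k₁/k₂)·C_R^-0.5.
= (2.95×5.180^1.5) / (3.39×5.180^2) = 34.78/90.96 = 0.382.
The undesired path is higher order in R, so low C_R (CSTR or dilute feed) favours S.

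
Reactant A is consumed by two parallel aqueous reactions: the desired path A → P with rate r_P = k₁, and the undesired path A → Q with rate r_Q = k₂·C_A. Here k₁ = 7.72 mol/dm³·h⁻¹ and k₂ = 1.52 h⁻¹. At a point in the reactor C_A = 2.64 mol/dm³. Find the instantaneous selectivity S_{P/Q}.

S_{P/Q} = r_P/r_Q = (k₁)/(k₂·C_A) = (k₁/k₂)·C_A⁻¹.
= (7.72) / (1.52×2.640) = 7.720/4.013 = 1.92.

1.92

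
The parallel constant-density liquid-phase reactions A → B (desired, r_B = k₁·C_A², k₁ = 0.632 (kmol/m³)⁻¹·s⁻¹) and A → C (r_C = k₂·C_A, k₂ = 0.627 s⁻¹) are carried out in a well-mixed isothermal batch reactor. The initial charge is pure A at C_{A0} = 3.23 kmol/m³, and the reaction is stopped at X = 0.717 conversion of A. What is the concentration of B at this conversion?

C_A = C_{A0}(1−X) = 0.9141 kmol/m³.
Along a PFR/batch, dC_C/dC_A = −r_C/(r_B+r_C) = −k₂/(k₂+k₁·C_A).
Integrating from C_{A0} to C_A: C_C = (0.627/0.632)·ln[(0.627+0.632·3.23)/(0.627+0.632·0.914)] = 0.9921·ln(2.668/1.205) = 0.7889 kmol/m³.
Then C_B = (C_{A0}−C_A) − C_C = 2.316 − 0.7889 = 1.527 kmol/m³.

1.53 kmol/m³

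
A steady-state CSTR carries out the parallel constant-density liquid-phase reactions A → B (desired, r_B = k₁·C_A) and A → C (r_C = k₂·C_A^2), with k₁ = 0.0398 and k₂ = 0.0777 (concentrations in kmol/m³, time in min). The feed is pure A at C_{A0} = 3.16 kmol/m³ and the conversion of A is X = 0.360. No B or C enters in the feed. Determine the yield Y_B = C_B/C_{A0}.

Exit C_A = C_{A0}(1−X) = 3.16×0.640 = 2.022 kmol/m³.
In a CSTR the entire volume is at exit conditions, so r_B = 0.0398×2.022 = 0.08049 and r_C = 0.0777×2.022^2 = 0.3178.
Fraction of consumed A going to B: r_B/(r_B+r_C) = 0.2021.
C_B = 0.2021·C_{A0}·X = 0.2021×3.16×0.360 = 0.230 kmol/m³; Y_B = C_B/C_{A0} = 0.0728.

0.0728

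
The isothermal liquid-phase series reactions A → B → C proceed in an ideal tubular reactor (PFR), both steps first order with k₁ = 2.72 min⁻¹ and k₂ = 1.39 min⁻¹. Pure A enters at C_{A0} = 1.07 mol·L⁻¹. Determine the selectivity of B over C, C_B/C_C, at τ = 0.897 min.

0.814

Solving the coupled first-order balances gives C_B(τ) = [k₁/(k₂−k₁)]·C_{A0}·(e^(−k₁τ) − e^(−k₂τ)).
e^(−k₁τ) = e^(−2.72×0.897) = e^(−2.440) = 0.08717; e^(−k₂τ) = e^(−1.247) = 0.2874.
C_B = 2.72×1.07/(1.39−2.72) × (0.08717−0.2874) = (-2.188)×(-0.2002) = 0.4382 mol·L⁻¹.
C_A = C_{A0}e^(−k₁τ) = 0.09328 mol·L⁻¹, so C_C = C_{A0}−C_A−C_B = 0.5385 mol·L⁻¹; C_B/C_C = 0.814.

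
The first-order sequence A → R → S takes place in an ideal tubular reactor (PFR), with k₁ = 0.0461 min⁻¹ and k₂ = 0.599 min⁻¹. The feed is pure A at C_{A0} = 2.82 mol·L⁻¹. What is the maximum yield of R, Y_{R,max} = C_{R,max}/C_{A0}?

At the optimum, C_{R,max}/C_{A0} = (k₁/k₂)^[k₂/(k₂−k₁)].
= (0.0461/0.599)^(0.599/(0.599−0.0461)) = (0.07696)^(1.083) = 0.06215.

0.0621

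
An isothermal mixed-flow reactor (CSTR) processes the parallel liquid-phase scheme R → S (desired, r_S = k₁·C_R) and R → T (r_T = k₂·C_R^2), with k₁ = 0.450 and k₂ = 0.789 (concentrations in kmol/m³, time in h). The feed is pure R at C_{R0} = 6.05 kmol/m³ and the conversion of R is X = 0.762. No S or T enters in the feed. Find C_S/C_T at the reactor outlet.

Exit C_R = C_{R0}(1−X) = 6.05×0.238 = 1.440 kmol/m³.
A CSTR operates uniformly at the exit composition, giving r_S = 0.6480 and r_T = 1.636 (each k·C_R^n at C_R = 1.440).
Overall selectivity = C_S/C_T = r_Sτ/(r_Tτ) = r_S/r_T = 0.396.

0.396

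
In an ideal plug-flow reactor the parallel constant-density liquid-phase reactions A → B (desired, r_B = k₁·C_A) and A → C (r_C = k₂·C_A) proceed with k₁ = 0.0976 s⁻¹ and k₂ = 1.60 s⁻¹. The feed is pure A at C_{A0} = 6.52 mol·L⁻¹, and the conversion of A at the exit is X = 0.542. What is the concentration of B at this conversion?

C_A = C_{A0}(1−X) = 2.986 mol·L⁻¹.
Both paths are first order in A, so the instantaneous fraction to B is constant: dC_B/d(−C_A) = k₁/(k₁+k₂) = 0.05749.
C_B = 0.05749·(C_{A0}−C_A) = 0.05749×3.534 = 0.203 mol·L⁻¹.

0.203 mol·L⁻¹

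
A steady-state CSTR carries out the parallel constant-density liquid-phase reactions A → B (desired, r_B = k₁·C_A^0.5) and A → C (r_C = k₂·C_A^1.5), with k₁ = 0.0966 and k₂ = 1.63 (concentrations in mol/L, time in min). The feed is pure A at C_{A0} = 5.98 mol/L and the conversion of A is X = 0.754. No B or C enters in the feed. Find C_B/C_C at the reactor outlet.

0.0403

Exit C_A = C_{A0}(1−X) = 5.98×0.246 = 1.471 mol/L.
Rates in a CSTR are evaluated at the outlet concentration: r_B = 0.0966×1.471^0.5 = 0.1172, r_C = 1.63×1.471^1.5 = 2.908.
Overall selectivity = C_B/C_C = r_Bτ/(r_Cτ) = r_B/r_C = 0.0403.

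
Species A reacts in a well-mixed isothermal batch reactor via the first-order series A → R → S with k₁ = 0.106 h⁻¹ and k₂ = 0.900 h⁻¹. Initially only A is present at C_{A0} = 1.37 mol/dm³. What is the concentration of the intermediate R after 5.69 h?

For first-order series with pure A initially, C_R(t) = k₁C_{A0}/(k₂−k₁)·(e^(−k₁t) − e^(−k₂t)).
e^(−k₁t) = e^(−0.106×5.69) = e^(−0.6031) = 0.5471; e^(−k₂t) = e^(−5.121) = 0.005970.
C_R = 0.106×1.37/(0.900−0.106) × (0.5471−0.005970) = 0.1829×0.5411 = 0.09897 mol/dm³.

0.0990 mol/dm³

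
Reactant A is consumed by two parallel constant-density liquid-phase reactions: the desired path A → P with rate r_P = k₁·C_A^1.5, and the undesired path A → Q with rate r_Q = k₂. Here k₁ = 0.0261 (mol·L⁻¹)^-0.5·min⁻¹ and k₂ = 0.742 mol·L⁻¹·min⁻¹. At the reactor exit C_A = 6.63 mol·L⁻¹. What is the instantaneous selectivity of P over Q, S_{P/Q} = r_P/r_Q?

0.600

S_{P/Q} = r_P/r_Q = (k₁·C_A^1.5)/(k₂) = (k₁/k₂)·C_A^1.5.
= (0.0261×6.630^1.5) / (0.742) = 0.4456/0.7420 = 0.600.
Since the desired path is higher order in A, keeping C_A high (PFR or concentrated feed) favours P.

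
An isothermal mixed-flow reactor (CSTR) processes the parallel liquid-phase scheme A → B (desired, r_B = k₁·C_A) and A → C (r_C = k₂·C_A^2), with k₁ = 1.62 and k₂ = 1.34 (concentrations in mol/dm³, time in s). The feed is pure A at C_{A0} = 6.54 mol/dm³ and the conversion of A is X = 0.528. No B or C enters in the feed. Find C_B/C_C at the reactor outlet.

0.392

Exit C_A = C_{A0}(1−X) = 6.54×0.472 = 3.087 mol/dm³.
In a CSTR the entire volume is at exit conditions, so r_B = 1.62×3.087 = 5.001 and r_C = 1.34×3.087^2 = 12.77.
Overall selectivity = C_B/C_C = r_Bτ/(r_Cτ) = r_B/r_C = 0.392.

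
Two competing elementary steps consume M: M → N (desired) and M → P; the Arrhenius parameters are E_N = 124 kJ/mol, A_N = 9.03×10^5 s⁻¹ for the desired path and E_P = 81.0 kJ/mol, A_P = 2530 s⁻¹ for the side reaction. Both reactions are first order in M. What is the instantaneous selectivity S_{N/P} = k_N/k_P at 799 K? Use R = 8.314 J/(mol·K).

With equal orders, S_{N/P} = k_N/k_P = (A_N/A_P)·exp[(E_P−E_N)/(RT)].
(E_P−E_N)/(RT) = (81.0−124)×10³/(8.314×799) = -43000/6643 = -6.473.
k_N/k_P = (9.03×10^5/2530)·exp(-6.473) = 356.9 × 0.001544 = 0.551.

0.551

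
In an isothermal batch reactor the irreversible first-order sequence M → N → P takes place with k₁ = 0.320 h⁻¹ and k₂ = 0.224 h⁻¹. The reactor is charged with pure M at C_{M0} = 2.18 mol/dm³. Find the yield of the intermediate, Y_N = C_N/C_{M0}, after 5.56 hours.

0.397

For first-order series with pure M initially, C_N(t) = k₁C_{M0}/(k₂−k₁)·(e^(−k₁t) − e^(−k₂t)).
e^(−k₁t) = e^(−0.320×5.56) = e^(−1.779) = 0.1688; e^(−k₂t) = e^(−1.245) = 0.2878.
C_N = 0.320×2.18/(0.224−0.320) × (0.1688−0.2878) = (-7.267)×(-0.1190) = 0.8650 mol/dm³.
Y_N = C_N/C_{M0} = 0.8650/2.18 = 0.397.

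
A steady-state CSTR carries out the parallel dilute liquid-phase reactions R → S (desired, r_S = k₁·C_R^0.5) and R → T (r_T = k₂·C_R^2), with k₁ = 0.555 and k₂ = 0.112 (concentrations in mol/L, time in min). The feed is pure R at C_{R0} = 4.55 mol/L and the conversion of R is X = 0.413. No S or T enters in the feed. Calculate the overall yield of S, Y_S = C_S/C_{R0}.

Exit C_R = C_{R0}(1−X) = 4.55×0.587 = 2.671 mol/L.
Rates in a CSTR are evaluated at the outlet concentration: r_S = 0.555×2.671^0.5 = 0.9070, r_T = 0.112×2.671^2 = 0.7989.
Fraction of consumed R going to S: r_S/(r_S+r_T) = 0.5317.
C_S = 0.5317·C_{R0}·X = 0.5317×4.55×0.413 = 0.999 mol/L; Y_S = C_S/C_{R0} = 0.220.

0.220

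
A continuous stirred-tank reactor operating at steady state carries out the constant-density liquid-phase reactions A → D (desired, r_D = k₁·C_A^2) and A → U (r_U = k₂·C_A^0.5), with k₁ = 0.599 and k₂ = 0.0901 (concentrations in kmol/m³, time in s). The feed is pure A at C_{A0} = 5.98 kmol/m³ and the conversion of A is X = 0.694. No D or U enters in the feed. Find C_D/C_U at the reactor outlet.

16.5

Exit C_A = C_{A0}(1−X) = 5.98×0.306 = 1.830 kmol/m³.
A CSTR operates uniformly at the exit composition, giving r_D = 2.006 and r_U = 0.1219 (each k·C_A^n at C_A = 1.830).
Overall selectivity = C_D/C_U = r_Dτ/(r_Uτ) = r_D/r_U = 16.5.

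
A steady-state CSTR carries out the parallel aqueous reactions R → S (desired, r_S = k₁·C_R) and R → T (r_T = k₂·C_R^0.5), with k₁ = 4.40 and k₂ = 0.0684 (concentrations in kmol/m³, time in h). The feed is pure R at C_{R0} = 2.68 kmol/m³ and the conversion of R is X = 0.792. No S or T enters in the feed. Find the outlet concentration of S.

Exit C_R = C_{R0}(1−X) = 2.68×0.208 = 0.5574 kmol/m³.
Rates in a CSTR are evaluated at the outlet concentration: r_S = 4.40×0.5574 = 2.453, r_T = 0.0684×0.5574^0.5 = 0.05107.
Fraction of consumed R going to S: r_S/(r_S+r_T) = 0.9796.
C_S = 0.9796·C_{R0}·X = 0.9796×2.68×0.792 = 2.08 kmol/m³.

2.08 kmol/m³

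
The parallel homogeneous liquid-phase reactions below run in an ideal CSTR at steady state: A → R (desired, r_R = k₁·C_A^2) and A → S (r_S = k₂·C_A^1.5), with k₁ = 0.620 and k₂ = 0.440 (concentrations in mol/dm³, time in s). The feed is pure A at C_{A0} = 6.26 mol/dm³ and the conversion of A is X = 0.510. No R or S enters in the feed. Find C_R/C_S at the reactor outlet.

Exit C_A = C_{A0}(1−X) = 6.26×0.490 = 3.067 mol/dm³.
Rates in a CSTR are evaluated at the outlet concentration: r_R = 0.620×3.067^2 = 5.834, r_S = 0.440×3.067^1.5 = 2.364.
Overall selectivity = C_R/C_S = r_Rτ/(r_Sτ) = r_R/r_S = 2.47.

2.47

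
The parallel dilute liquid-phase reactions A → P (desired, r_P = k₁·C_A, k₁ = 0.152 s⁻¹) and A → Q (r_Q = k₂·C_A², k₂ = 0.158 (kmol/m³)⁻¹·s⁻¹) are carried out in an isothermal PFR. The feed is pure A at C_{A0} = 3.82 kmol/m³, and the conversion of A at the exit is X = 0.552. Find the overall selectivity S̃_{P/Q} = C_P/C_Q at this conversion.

C_A = C_{A0}(1−X) = 1.711 kmol/m³.
Along a PFR/batch, dC_P/dC_A = −r_P/(r_P+r_Q) = −k₁/(k₁+k₂·C_A).
Integrating from C_{A0} to C_A: C_P = (0.152/0.158)·ln[(0.152+0.158·3.82)/(0.152+0.158·1.71)] = 0.9620·ln(0.7556/0.4224) = 0.5594 kmol/m³.
C_Q = (C_{A0}−C_A)−C_P = 1.549 kmol/m³; S̃_{P/Q} = 0.5594/1.549 = 0.361.

0.361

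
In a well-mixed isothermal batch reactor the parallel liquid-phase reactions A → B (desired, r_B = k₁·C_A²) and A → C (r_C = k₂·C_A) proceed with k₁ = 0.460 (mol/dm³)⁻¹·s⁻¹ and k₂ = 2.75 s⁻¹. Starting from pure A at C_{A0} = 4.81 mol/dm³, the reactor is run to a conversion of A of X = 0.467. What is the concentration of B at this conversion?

C_A = C_{A0}(1−X) = 2.564 mol/dm³.
Along a PFR/batch, dC_C/dC_A = −r_C/(r_B+r_C) = −k₂/(k₂+k₁·C_A).
Integrating from C_{A0} to C_A: C_C = (2.75/0.460)·ln[(2.75+0.460·4.81)/(2.75+0.460·2.56)] = 5.978·ln(4.963/3.929) = 1.396 mol/dm³.
Then C_B = (C_{A0}−C_A) − C_C = 2.246 − 1.396 = 0.8506 mol/dm³.

0.851 mol/dm³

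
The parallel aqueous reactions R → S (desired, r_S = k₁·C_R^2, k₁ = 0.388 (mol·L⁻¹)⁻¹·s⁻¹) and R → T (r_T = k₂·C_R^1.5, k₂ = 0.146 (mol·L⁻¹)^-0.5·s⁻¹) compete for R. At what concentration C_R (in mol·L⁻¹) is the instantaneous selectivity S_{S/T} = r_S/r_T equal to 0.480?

0.0326 mol·L⁻¹

S_{S/T} = (k₁/k₂)·C_R^0.5 ⇒ C_R = (S·k₂/k₁)^(2).
= (0.480×0.146/0.388)^(2) = (0.1806)^(2) = 0.0326 mol·L⁻¹.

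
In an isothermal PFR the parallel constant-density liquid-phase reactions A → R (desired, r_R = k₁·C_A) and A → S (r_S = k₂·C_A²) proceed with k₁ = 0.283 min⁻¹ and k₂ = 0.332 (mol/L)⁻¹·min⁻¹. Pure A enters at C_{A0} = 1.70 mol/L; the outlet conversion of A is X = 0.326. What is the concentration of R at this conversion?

0.209 mol/L

C_A = C_{A0}(1−X) = 1.146 mol/L.
Along a PFR/batch, dC_R/dC_A = −r_R/(r_R+r_S) = −k₁/(k₁+k₂·C_A).
Integrating from C_{A0} to C_A: C_R = (0.283/0.332)·ln[(0.283+0.332·1.70)/(0.283+0.332·1.15)] = 0.8524·ln(0.8474/0.6634) = 0.2087 mol/L.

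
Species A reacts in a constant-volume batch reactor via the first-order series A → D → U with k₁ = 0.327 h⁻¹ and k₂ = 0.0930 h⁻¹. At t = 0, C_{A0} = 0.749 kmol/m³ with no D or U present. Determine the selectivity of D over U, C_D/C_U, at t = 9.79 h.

For first-order series with pure A initially, C_D(t) = k₁C_{A0}/(k₂−k₁)·(e^(−k₁t) − e^(−k₂t)).
e^(−k₁t) = e^(−0.327×9.79) = e^(−3.201) = 0.04071; e^(−k₂t) = e^(−0.9105) = 0.4023.
C_D = 0.327×0.749/(0.0930−0.327) × (0.04071−0.4023) = (-1.047)×(-0.3616) = 0.3785 kmol/m³.
C_A = C_{A0}e^(−k₁t) = 0.03049 kmol/m³, so C_U = C_{A0}−C_A−C_D = 0.3400 kmol/m³; C_D/C_U = 1.11.

1.11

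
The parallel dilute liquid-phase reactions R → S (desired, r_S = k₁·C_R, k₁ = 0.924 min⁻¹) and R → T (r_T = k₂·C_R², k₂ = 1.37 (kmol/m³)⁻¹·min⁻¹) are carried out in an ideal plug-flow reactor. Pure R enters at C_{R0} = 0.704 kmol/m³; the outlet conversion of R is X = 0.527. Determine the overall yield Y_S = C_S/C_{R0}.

0.300

C_R = C_{R0}(1−X) = 0.3330 kmol/m³.
Along a PFR/batch, dC_S/dC_R = −r_S/(r_S+r_T) = −k₁/(k₁+k₂·C_R).
Integrating from C_{R0} to C_R: C_S = (0.924/1.37)·ln[(0.924+1.37·0.704)/(0.924+1.37·0.333)] = 0.6745·ln(1.888/1.380) = 0.2115 kmol/m³.
Y_S = C_S/C_{R0} = 0.2115/0.704 = 0.300.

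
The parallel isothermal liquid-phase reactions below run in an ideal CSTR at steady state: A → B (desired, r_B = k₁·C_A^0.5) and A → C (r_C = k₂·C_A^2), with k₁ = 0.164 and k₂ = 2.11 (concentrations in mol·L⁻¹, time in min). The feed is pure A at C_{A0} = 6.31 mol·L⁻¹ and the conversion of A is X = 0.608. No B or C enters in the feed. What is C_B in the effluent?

Exit C_A = C_{A0}(1−X) = 6.31×0.392 = 2.474 mol·L⁻¹.
A CSTR operates uniformly at the exit composition, giving r_B = 0.2579 and r_C = 12.91 (each k·C_A^n at C_A = 2.474).
Fraction of consumed A going to B: r_B/(r_B+r_C) = 0.01959.
C_B = 0.01959·C_{A0}·X = 0.01959×6.31×0.608 = 0.0752 mol·L⁻¹.

0.0752 mol·L⁻¹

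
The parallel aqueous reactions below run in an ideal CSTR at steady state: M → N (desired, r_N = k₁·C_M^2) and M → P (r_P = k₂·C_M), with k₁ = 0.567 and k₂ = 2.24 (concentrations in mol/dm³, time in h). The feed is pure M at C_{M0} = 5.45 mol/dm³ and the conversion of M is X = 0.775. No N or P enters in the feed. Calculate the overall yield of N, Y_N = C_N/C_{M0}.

0.184

Exit C_M = C_{M0}(1−X) = 5.45×0.225 = 1.226 mol/dm³.
Rates in a CSTR are evaluated at the outlet concentration: r_N = 0.567×1.226^2 = 0.8526, r_P = 2.24×1.226 = 2.747.
Fraction of consumed M going to N: r_N/(r_N+r_P) = 0.2369.
C_N = 0.2369·C_{M0}·X = 0.2369×5.45×0.775 = 1.00 mol/dm³; Y_N = C_N/C_{M0} = 0.184.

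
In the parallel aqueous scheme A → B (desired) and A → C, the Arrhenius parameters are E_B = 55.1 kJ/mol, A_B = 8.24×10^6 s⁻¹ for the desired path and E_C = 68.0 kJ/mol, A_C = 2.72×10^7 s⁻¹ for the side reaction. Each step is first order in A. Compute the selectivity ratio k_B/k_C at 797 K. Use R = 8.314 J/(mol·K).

2.12

k_B/k_C = (A_B/A_C)·exp[−(E_B−E_C)/(RT)] = (A_B/A_C)·exp[(E_C−E_B)/(RT)].
(E_C−E_B)/(RT) = (68.0−55.1)×10³/(8.314×797) = 12900/6626 = 1.947.
k_B/k_C = (8.24×10^6/2.72×10^7)·exp(1.947) = 0.3029 × 7.006 = 2.12.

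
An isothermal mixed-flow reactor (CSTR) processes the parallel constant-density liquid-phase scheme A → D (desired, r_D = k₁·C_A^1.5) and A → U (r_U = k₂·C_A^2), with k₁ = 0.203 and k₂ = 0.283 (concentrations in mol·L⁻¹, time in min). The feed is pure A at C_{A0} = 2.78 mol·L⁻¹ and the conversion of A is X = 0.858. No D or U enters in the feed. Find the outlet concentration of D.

Exit C_A = C_{A0}(1−X) = 2.78×0.142 = 0.3948 mol·L⁻¹.
A CSTR operates uniformly at the exit composition, giving r_D = 0.05035 and r_U = 0.04410 (each k·C_A^n at C_A = 0.3948).
Fraction of consumed A going to D: r_D/(r_D+r_U) = 0.5331.
C_D = 0.5331·C_{A0}·X = 0.5331×2.78×0.858 = 1.27 mol·L⁻¹.

1.27 mol·L⁻¹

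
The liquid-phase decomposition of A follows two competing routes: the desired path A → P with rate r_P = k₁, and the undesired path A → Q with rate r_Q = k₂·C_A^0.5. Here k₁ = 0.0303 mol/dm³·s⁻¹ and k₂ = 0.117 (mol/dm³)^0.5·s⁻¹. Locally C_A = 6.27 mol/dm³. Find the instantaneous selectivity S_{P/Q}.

0.103

S_{P/Q} = r_P/r_Q = (k₁)/(k₂·C_A^0.5) = (k₁/k₂)·C_A^-0.5.
= (0.0303) / (0.117×6.270^0.5) = 0.03030/0.2930 = 0.103.
The undesired path is higher order in A, so low C_A (CSTR or dilute feed) favours P.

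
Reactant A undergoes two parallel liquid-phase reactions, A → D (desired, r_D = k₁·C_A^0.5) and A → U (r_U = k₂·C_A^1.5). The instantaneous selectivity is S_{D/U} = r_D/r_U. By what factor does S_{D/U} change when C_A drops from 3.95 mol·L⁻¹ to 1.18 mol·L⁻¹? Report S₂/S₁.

S_{D/U} = (k₁/k₂)·C_A⁻¹, so S₂/S₁ = (C_{A,2}/C_{A,1})⁻¹.
= 3.95/1.18 = 3.35.

3.35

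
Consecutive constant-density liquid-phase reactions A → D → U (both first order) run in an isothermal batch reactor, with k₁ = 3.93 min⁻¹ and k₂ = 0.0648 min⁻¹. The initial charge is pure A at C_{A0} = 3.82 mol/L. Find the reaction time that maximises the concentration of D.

1.06 min

Setting dC_D/dt = 0 gives t_opt = ln(k₂/k₁)/(k₂−k₁).
= ln(0.0648/3.93)/(0.0648−3.93) = ln(0.01649)/-3.865 = -4.105/-3.865 = 1.06 min.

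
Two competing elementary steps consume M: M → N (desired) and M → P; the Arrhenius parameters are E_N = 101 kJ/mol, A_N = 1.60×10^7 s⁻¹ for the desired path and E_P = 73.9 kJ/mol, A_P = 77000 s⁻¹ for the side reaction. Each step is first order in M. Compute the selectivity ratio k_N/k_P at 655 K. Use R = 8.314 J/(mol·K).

With equal orders, S_{N/P} = k_N/k_P = (A_N/A_P)·exp[(E_P−E_N)/(RT)].
(E_P−E_N)/(RT) = (73.9−101)×10³/(8.314×655) = -27100/5446 = -4.976.
k_N/k_P = (1.60×10^7/77000)·exp(-4.976) = 207.8 × 0.006899 = 1.43.
Since E_N > E_P, raising the temperature improves selectivity toward N.

1.43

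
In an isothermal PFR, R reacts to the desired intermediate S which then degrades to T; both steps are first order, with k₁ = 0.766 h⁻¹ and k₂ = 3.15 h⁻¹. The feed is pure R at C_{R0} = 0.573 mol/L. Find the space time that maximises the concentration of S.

0.593 h

The intermediate peaks when r₁ = r₂, i.e. k₁e^(−k₁τ) = k₂e^(−k₂τ), giving τ_opt = ln(k₂/k₁)/(k₂−k₁).
= ln(3.15/0.766)/(3.15−0.766) = ln(4.112)/2.384 = 1.414/2.384 = 0.593 h.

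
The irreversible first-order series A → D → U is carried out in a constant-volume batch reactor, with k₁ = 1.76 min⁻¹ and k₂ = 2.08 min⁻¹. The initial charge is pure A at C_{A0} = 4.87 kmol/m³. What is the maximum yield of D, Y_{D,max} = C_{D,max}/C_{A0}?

For a first-order series the maximum intermediate yield is C_{D,max}/C_{A0} = (k₁/k₂)^[k₂/(k₂−k₁)].
= (1.76/2.08)^(2.08/(2.08−1.76)) = (0.8462)^(6.500) = 0.3376.

0.338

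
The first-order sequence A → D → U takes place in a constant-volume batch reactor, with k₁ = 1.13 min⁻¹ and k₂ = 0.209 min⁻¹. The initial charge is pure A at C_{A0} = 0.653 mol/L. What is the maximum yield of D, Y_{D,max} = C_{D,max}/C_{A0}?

0.682

At the optimum, C_{D,max}/C_{A0} = (k₁/k₂)^[k₂/(k₂−k₁)].
= (1.13/0.209)^(0.209/(0.209−1.13)) = (5.407)^(-0.2269) = 0.6818.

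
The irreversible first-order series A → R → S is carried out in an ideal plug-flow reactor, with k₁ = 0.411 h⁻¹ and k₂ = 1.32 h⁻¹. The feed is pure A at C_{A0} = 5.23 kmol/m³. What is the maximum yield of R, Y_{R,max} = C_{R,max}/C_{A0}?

At the optimum, C_{R,max}/C_{A0} = (k₁/k₂)^[k₂/(k₂−k₁)].
= (0.411/1.32)^(1.32/(1.32−0.411)) = (0.3114)^(1.452) = 0.1837.

0.184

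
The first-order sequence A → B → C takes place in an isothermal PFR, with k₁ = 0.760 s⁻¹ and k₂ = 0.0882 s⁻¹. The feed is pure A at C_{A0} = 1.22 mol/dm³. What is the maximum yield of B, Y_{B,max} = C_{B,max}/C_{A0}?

0.754

For a first-order series the maximum intermediate yield is C_{B,max}/C_{A0} = (k₁/k₂)^[k₂/(k₂−k₁)].
= (0.760/0.0882)^(0.0882/(0.0882−0.760)) = (8.617)^(-0.1313) = 0.7537.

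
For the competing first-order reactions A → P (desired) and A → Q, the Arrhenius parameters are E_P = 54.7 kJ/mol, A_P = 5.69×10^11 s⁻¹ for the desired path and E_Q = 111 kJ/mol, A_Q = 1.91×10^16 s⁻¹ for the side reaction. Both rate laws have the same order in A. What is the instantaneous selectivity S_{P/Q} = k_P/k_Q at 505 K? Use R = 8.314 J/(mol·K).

19.8

k_P/k_Q = (A_P/A_Q)·exp[−(E_P−E_Q)/(RT)] = (A_P/A_Q)·exp[(E_Q−E_P)/(RT)].
(E_Q−E_P)/(RT) = (111−54.7)×10³/(8.314×505) = 56300/4199 = 13.41.
k_P/k_Q = (5.69×10^11/1.91×10^16)·exp(13.41) = 2.979×10^-5 × 6.662×10^5 = 19.8.
Since E_P < E_Q, lowering the temperature improves selectivity toward P.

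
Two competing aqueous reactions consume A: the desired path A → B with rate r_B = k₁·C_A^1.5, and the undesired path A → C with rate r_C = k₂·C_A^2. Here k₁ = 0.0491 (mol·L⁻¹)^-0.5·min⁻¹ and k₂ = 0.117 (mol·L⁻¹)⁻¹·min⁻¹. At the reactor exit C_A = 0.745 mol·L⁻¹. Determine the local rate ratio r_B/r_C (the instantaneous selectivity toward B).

0.486

S_{B/C} = r_B/r_C = (k₁·C_A^1.5)/(k₂·C_A^2) = (k₁/k₂)·C_A^-0.5.
= (0.0491×0.7450^1.5) / (0.117×0.7450^2) = 0.03157/0.06494 = 0.486.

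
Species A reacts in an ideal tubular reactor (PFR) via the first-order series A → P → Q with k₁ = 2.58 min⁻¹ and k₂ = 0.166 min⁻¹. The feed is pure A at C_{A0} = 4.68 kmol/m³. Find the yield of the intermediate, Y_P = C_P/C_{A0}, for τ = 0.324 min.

Solving the coupled first-order balances gives C_P(τ) = [k₁/(k₂−k₁)]·C_{A0}·(e^(−k₁τ) − e^(−k₂τ)).
e^(−k₁τ) = e^(−2.58×0.324) = e^(−0.8359) = 0.4335; e^(−k₂τ) = e^(−0.05378) = 0.9476.
C_P = 2.58×4.68/(0.166−2.58) × (0.4335−0.9476) = (-5.002)×(-0.5142) = 2.572 kmol/m³.
Y_P = C_P/C_{A0} = 2.572/4.68 = 0.550.

0.550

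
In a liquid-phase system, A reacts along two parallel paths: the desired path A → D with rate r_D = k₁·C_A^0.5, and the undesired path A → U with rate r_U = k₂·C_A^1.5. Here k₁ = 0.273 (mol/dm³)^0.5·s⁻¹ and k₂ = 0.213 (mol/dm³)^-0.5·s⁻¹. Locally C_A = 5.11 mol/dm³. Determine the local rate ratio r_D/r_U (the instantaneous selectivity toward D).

S_{D/U} = r_D/r_U = (k₁·C_A^0.5)/(k₂·C_A^1.5) = (k₁/k₂)·C_A⁻¹.
= (0.273×5.110^0.5) / (0.213×5.110^1.5) = 0.6171/2.460 = 0.251.
The undesired path is higher order in A, so low C_A (CSTR or dilute feed) favours D.

0.251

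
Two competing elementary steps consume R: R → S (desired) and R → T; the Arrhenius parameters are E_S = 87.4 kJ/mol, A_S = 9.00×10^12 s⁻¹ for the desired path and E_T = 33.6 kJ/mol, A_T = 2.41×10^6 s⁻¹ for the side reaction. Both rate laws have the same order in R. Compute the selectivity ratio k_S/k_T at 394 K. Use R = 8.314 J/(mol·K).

0.275

Since both paths have the same order in R, the concentration cancels and S_{S/T} = k_S/k_T = (A_S/A_T)·exp[(E_T−E_S)/(RT)].
(E_T−E_S)/(RT) = (33.6−87.4)×10³/(8.314×394) = -53800/3276 = -16.42.
k_S/k_T = (9.00×10^12/2.41×10^6)·exp(-16.42) = 3.734×10^6 × 7.365×10^-8 = 0.275.
Since E_S > E_T, raising the temperature improves selectivity toward S.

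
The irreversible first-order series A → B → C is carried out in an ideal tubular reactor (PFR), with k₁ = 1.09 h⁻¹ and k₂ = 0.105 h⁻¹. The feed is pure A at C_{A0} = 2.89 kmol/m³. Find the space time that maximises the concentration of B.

2.38 h

The intermediate peaks when r₁ = r₂, i.e. k₁e^(−k₁τ) = k₂e^(−k₂τ), giving τ_opt = ln(k₂/k₁)/(k₂−k₁).
= ln(0.105/1.09)/(0.105−1.09) = ln(0.09633)/-0.9850 = -2.340/-0.9850 = 2.38 h.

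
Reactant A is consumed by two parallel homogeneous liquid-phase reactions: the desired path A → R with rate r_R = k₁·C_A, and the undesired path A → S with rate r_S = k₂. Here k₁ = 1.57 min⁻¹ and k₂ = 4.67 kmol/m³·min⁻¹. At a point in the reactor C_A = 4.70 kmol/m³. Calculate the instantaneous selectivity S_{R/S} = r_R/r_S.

1.58

S_{R/S} = r_R/r_S = (k₁·C_A)/(k₂) = (k₁/k₂)·C_A.
= (1.57×4.700) / (4.67) = 7.379/4.670 = 1.58.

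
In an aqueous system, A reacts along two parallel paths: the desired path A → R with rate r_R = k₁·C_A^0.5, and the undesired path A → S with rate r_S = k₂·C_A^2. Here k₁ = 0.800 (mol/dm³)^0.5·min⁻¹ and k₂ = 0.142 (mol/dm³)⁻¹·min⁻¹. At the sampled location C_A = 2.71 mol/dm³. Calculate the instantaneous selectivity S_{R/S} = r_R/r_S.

1.26

S_{R/S} = r_R/r_S = (k₁·C_A^0.5)/(k₂·C_A^2) = (k₁/k₂)·C_A^-1.5.
= (0.800×2.710^0.5) / (0.142×2.710^2) = 1.317/1.043 = 1.26.
The undesired path is higher order in A, so low C_A (CSTR or dilute feed) favours R.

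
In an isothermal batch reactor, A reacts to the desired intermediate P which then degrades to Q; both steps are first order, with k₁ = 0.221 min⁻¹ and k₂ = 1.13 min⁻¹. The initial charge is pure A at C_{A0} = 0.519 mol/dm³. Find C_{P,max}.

For a first-order series the maximum intermediate yield is C_{P,max}/C_{A0} = (k₁/k₂)^[k₂/(k₂−k₁)].
= (0.221/1.13)^(1.13/(1.13−0.221)) = (0.1956)^(1.243) = 0.1315.
C_{P,max} = 0.1315×0.519 = 0.0683 mol/dm³.

0.0683 mol/dm³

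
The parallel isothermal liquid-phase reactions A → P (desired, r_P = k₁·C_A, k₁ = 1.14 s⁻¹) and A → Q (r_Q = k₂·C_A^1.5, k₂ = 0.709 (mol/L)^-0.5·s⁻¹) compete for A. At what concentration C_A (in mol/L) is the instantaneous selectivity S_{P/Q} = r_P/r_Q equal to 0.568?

8.01 mol/L

S_{P/Q} = (k₁/k₂)·C_A^-0.5 ⇒ C_A = (S·k₂/k₁)^(-2).
= (0.568×0.709/1.14)^(-2) = (0.3533)^(-2) = 8.01 mol/L.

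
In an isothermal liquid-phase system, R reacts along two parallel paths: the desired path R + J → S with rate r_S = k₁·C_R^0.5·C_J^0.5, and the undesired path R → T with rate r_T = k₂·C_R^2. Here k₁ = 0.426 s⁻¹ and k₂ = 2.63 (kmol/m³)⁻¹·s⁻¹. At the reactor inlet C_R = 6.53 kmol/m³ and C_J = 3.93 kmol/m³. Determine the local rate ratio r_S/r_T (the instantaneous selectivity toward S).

S_{S/T} = r_S/r_T = (k₁·C_R^0.5·C_J^0.5)/(k₂·C_R^2) = (k₁/k₂)·C_R^-1.5·C_J^0.5.
= (0.426×6.530^0.5×3.930^0.5) / (2.63×6.530^2) = 2.158/112.1 = 0.0192.
The undesired path is higher order in R, so low C_R (CSTR or dilute feed) favours S.

0.0192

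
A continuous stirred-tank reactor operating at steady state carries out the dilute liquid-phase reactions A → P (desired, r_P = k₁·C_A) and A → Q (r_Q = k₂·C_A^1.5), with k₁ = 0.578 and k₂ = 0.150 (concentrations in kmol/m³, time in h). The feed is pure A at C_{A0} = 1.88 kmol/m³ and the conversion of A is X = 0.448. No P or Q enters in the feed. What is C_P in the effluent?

0.666 kmol/m³

Exit C_A = C_{A0}(1−X) = 1.88×0.552 = 1.038 kmol/m³.
Rates in a CSTR are evaluated at the outlet concentration: r_P = 0.578×1.038 = 0.5998, r_Q = 0.150×1.038^1.5 = 0.1586.
Fraction of consumed A going to P: r_P/(r_P+r_Q) = 0.7909.
C_P = 0.7909·C_{A0}·X = 0.7909×1.88×0.448 = 0.666 kmol/m³.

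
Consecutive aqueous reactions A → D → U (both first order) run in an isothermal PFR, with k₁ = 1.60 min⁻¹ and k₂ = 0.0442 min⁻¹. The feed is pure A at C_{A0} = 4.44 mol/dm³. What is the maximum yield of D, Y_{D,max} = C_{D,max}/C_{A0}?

Evaluating C_D at τ_opt = ln(k₂/k₁)/(k₂−k₁) gives C_{D,max}/C_{A0} = (k₁/k₂)^[k₂/(k₂−k₁)].
= (1.60/0.0442)^(0.0442/(0.0442−1.60)) = (36.20)^(-0.02841) = 0.9031.

0.903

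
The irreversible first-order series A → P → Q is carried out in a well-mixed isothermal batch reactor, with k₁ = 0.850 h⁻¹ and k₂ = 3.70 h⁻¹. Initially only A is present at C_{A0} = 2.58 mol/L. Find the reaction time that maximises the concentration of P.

0.516 h

The intermediate peaks when r₁ = r₂, i.e. k₁e^(−k₁t) = k₂e^(−k₂t), giving t_opt = ln(k₂/k₁)/(k₂−k₁).
= ln(3.70/0.850)/(3.70−0.850) = ln(4.353)/2.850 = 1.471/2.850 = 0.516 h.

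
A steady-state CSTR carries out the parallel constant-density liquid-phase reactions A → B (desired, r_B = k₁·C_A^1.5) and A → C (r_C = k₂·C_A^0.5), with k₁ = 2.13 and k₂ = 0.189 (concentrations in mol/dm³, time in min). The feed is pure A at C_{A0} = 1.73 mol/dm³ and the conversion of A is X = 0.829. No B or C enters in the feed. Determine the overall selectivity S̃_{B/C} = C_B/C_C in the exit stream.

3.33

Exit C_A = C_{A0}(1−X) = 1.73×0.171 = 0.2958 mol/dm³.
Rates in a CSTR are evaluated at the outlet concentration: r_B = 2.13×0.2958^1.5 = 0.3427, r_C = 0.189×0.2958^0.5 = 0.1028.
Overall selectivity = C_B/C_C = r_Bτ/(r_Cτ) = r_B/r_C = 3.33.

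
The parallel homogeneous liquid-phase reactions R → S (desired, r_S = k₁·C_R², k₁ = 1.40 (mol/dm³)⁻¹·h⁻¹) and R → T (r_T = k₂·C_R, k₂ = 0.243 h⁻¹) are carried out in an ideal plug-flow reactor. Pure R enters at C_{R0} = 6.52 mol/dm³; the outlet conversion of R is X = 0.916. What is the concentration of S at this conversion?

C_R = C_{R0}(1−X) = 0.5477 mol/dm³.
Along a PFR/batch, dC_T/dC_R = −r_T/(r_S+r_T) = −k₂/(k₂+k₁·C_R).
Integrating from C_{R0} to C_R: C_T = (0.243/1.40)·ln[(0.243+1.40·6.52)/(0.243+1.40·0.548)] = 0.1736·ln(9.371/1.010) = 0.3867 mol/dm³.
Then C_S = (C_{R0}−C_R) − C_T = 5.972 − 0.3867 = 5.586 mol/dm³.

5.59 mol/dm³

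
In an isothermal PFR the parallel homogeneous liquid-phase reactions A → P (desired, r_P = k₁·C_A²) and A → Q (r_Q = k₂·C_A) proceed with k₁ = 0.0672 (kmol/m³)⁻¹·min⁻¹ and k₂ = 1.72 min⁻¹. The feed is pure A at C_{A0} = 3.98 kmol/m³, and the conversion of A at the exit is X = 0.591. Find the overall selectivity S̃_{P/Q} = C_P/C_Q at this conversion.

C_A = C_{A0}(1−X) = 1.628 kmol/m³.
Along a PFR/batch, dC_Q/dC_A = −r_Q/(r_P+r_Q) = −k₂/(k₂+k₁·C_A).
Integrating from C_{A0} to C_A: C_Q = (1.72/0.0672)·ln[(1.72+0.0672·3.98)/(1.72+0.0672·1.63)] = 25.60·ln(1.987/1.829) = 2.121 kmol/m³.
Then C_P = (C_{A0}−C_A) − C_Q = 2.352 − 2.121 = 0.2310 kmol/m³.
S̃_{P/Q} = C_P/C_Q = 0.2310/2.121 = 0.109.

0.109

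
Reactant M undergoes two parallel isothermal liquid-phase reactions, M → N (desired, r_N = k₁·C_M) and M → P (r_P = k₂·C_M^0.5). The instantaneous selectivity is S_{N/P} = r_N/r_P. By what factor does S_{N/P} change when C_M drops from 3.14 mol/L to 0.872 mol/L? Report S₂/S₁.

S_{N/P} = (k₁/k₂)·C_M^0.5, so S₂/S₁ = (C_{M,2}/C_{M,1})^0.5.
= (0.872/3.14)^0.5 = (0.2777)^0.5 = 0.527.

0.527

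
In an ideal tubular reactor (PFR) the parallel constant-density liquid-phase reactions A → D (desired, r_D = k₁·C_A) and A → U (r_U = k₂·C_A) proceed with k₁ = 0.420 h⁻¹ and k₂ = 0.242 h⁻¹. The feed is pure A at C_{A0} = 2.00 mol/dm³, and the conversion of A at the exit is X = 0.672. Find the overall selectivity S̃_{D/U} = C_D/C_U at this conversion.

1.74

C_A = C_{A0}(1−X) = 0.6560 mol/dm³.
Both paths are first order in A, so the instantaneous fraction to D is constant: dC_D/d(−C_A) = k₁/(k₁+k₂) = 0.6344.
C_D = 0.6344·(C_{A0}−C_A) = 0.6344×1.344 = 0.853 mol/dm³.
C_U = (C_{A0}−C_A)−C_D = 0.4913 mol/dm³; S̃_{D/U} = 0.8527/0.4913 = 1.74.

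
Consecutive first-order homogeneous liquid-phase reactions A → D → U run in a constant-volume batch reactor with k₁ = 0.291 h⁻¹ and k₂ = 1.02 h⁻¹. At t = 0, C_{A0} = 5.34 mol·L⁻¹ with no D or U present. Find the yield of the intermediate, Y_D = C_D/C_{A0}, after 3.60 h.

0.130

For first-order series with pure A initially, C_D(t) = k₁C_{A0}/(k₂−k₁)·(e^(−k₁t) − e^(−k₂t)).
e^(−k₁t) = e^(−0.291×3.60) = e^(−1.048) = 0.3508; e^(−k₂t) = e^(−3.672) = 0.02543.
C_D = 0.291×5.34/(1.02−0.291) × (0.3508−0.02543) = 2.132×0.3254 = 0.6935 mol·L⁻¹.
Y_D = C_D/C_{A0} = 0.6935/5.34 = 0.130.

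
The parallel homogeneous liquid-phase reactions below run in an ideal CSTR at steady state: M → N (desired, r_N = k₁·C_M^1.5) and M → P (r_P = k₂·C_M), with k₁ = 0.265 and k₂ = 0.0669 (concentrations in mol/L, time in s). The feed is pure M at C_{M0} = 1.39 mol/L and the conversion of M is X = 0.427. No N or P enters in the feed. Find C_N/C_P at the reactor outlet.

Exit C_M = C_{M0}(1−X) = 1.39×0.573 = 0.7965 mol/L.
Rates in a CSTR are evaluated at the outlet concentration: r_N = 0.265×0.7965^1.5 = 0.1884, r_P = 0.0669×0.7965 = 0.05328.
Overall selectivity = C_N/C_P = r_Nτ/(r_Pτ) = r_N/r_P = 3.54.

3.54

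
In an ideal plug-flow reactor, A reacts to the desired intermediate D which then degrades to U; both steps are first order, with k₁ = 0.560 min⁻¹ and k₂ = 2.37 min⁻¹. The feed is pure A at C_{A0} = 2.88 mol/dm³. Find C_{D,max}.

0.435 mol/dm³

Evaluating C_D at τ_opt = ln(k₂/k₁)/(k₂−k₁) gives C_{D,max}/C_{A0} = (k₁/k₂)^[k₂/(k₂−k₁)].
= (0.560/2.37)^(2.37/(2.37−0.560)) = (0.2363)^(1.309) = 0.1512.
C_{D,max} = 0.1512×2.88 = 0.435 mol/dm³.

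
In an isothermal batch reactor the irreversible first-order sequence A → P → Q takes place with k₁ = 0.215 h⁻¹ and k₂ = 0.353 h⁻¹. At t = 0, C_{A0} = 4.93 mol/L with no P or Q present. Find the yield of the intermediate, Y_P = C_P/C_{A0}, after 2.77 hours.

Solving the coupled first-order balances gives C_P(t) = [k₁/(k₂−k₁)]·C_{A0}·(e^(−k₁t) − e^(−k₂t)).
e^(−k₁t) = e^(−0.215×2.77) = e^(−0.5956) = 0.5513; e^(−k₂t) = e^(−0.9778) = 0.3761.
C_P = 0.215×4.93/(0.353−0.215) × (0.5513−0.3761) = 7.681×0.1751 = 1.345 mol/L.
Y_P = C_P/C_{A0} = 1.345/4.93 = 0.273.

0.273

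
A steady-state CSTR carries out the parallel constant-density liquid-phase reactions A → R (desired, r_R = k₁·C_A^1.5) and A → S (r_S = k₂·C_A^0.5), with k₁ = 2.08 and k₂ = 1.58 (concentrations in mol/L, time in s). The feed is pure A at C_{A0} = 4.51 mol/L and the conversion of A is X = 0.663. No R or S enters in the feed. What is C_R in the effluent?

1.99 mol/L

Exit C_A = C_{A0}(1−X) = 4.51×0.337 = 1.520 mol/L.
Rates in a CSTR are evaluated at the outlet concentration: r_R = 2.08×1.520^1.5 = 3.897, r_S = 1.58×1.520^0.5 = 1.948.
Fraction of consumed A going to R: r_R/(r_R+r_S) = 0.6668.
C_R = 0.6668·C_{A0}·X = 0.6668×4.51×0.663 = 1.99 mol/L.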